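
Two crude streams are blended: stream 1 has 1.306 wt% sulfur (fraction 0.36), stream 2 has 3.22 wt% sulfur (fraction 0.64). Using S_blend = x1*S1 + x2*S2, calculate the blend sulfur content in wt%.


Linear sulfur blending: S_blend = x1*S1 + x2*S2
Contribution 1: 0.36 * 1.306 = 0.47016 wt%
Contribution 2: 0.64 * 3.22 = 2.0608 wt%
S_blend = 0.47016 + 2.0608 = 2.53096

2.53096 wt%


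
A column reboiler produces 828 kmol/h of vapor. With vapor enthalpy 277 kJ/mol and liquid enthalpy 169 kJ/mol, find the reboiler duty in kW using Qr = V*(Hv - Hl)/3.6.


Qr = 828 * (277 - 169) / 3.6 = 828 * 108 / 3.6 = 24840

24840 kW


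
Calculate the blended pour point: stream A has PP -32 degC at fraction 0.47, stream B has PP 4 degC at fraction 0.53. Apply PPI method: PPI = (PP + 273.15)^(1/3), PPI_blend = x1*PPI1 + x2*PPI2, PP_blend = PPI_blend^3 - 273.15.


PPI_1 = (-32 + 273.15)^(1/3) = 6.224375
PPI_2 = (4 + 273.15)^(1/3) = 6.51986
PPI_blend = 0.47 * 6.224375 + 0.53 * 6.51986 = 6.380982
PP_blend = 6.380982^3 - 273.15 = 259.814 - 273.15 = -13.34

-13.34 degC


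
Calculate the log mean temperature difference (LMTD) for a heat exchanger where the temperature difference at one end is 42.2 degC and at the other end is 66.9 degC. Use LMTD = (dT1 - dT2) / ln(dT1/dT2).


LMTD = (dT1 - dT2) / ln(dT1/dT2)
= (42.2 - 66.9) / ln(42.2 / 66.9) = -24.7 / -0.460779 = 53.60

53.60 degC


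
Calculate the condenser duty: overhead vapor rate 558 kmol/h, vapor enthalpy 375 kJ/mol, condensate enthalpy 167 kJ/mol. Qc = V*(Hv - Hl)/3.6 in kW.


Qc = 558 * (375 - 167) / 3.6 = 558 * 208 / 3.6 = 32240

32240 kW


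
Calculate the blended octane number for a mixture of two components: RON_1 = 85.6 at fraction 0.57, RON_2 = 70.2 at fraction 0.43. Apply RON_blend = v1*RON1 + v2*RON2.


Linear blending: RON_blend = sum(vi * RONi)
Contribution 1: 0.57 * 85.6 = 48.792
Contribution 2: 0.43 * 70.2 = 30.186
RON_blend = 48.792 + 30.186 = 78.978

78.978


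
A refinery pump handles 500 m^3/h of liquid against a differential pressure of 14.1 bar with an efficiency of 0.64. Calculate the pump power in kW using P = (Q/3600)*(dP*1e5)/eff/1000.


Q = 500 / 3600 = 0.138889 m^3/s
P = 0.138889 * (14.1 * 1e5) / 0.64 / 1000 = 306.0

306.0 kW


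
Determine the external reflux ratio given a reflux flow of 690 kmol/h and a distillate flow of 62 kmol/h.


Reflux ratio definition: R = L / D (liquid returned / distillate withdrawn)
L = 690 kmol/h, D = 62 kmol/h
R = 690 / 62 = 11.13

11.13


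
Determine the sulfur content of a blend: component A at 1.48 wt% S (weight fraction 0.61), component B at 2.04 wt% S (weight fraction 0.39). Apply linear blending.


Linear sulfur blending: S_blend = x1*S1 + x2*S2
Contribution 1: 0.61 * 1.48 = 0.9028 wt%
Contribution 2: 0.39 * 2.04 = 0.7956 wt%
S_blend = 0.9028 + 0.7956 = 1.6984

1.6984 wt%


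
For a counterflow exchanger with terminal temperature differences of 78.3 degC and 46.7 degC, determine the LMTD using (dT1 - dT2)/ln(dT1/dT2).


LMTD = (dT1 - dT2) / ln(dT1/dT2)
= (78.3 - 46.7) / ln(78.3 / 46.7) = 31.6 / 0.516803 = 61.15

61.15 degC


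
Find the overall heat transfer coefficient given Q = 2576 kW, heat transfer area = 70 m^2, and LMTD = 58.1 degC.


From Q = U*A*LMTD, U = Q / (A * LMTD)
U = 2576 / (70 * 58.1) = 2576 / 4067 = 0.6334

0.6334 kW/(m^2*K)


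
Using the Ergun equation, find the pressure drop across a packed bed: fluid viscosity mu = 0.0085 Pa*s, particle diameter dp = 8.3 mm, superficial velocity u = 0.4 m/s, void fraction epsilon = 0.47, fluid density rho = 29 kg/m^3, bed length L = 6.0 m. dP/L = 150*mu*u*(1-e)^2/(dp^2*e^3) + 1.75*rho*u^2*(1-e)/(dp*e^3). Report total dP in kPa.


dp = 8.3 mm = 0.0083 m
Viscous term = 150*0.0085*0.4*(1-0.47)^2 / (0.0083^2*0.47^3) = 20029.6
Inertial term = 1.75*29*0.4^2*(1-0.47) / (0.0083*0.47^3) = 4994.13
dP/L = 20029.6 + 4994.13 = 25023.7 Pa/m
dP = 25023.7 * 6.0 / 1000 = 150.1 kPa

150.1 kPa


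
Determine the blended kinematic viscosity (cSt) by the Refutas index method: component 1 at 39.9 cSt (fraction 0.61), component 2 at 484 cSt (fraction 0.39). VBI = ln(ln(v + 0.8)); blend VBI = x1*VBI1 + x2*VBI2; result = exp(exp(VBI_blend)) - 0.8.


Refutas method: VBN_i = 14.534*ln(ln(visc_i + 0.8)) + 10.975, blended linearly by mass fraction; since VBN is linear in VBI_i = ln(ln(visc_i + 0.8)) and the fractions sum to 1, blend VBI directly: visc = exp(exp(VBI_blend)) - 0.8
VBI_1 = ln(ln(39.9 + 0.8)) = 1.31001
VBI_2 = ln(ln(484 + 0.8)) = 1.82192
VBI_blend = 0.61 * 1.31001 + 0.39 * 1.82192 = 1.50965
visc_blend = exp(exp(1.50965)) - 0.8 = 91.51

91.51 cSt


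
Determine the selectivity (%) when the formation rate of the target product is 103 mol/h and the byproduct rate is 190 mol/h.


Selectivity = desired / (desired + undesired) * 100
Total products = 103 + 190 = 293 mol/h
S = 103 / 293 * 100
= 0.3515 * 100
= 35.15 %

35.15 %


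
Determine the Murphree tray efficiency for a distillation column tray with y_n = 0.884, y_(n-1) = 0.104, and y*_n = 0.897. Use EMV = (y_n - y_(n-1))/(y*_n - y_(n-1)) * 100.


Murphree vapor efficiency: EMV = (y_n - y_(n-1)) / (y*_n - y_(n-1)) * 100
EMV = (0.884 - 0.104) / (0.897 - 0.104) * 100 = 0.78 / 0.793 * 100 = 98.36

98.36 %


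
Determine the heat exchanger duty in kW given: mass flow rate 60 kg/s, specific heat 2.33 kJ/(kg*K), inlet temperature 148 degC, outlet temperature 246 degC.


Q = m_dot * cp * delta_T
delta_T = 246 - 148 = 98 K
Q = 60 * 2.33 * 98
= 139.8 * 98
= 13700.4 kW

13700.4 kW


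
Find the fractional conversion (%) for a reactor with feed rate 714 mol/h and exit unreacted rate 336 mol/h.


X = (F_in - F_out) / F_in * 100
Moles reacted = 714 - 336 = 378
X = 378 / 714 * 100
= 0.5294 * 100
= 52.94 %

52.94 %


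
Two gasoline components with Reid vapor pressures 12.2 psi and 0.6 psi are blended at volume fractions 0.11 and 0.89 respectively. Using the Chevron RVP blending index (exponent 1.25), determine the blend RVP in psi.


Chevron index: RVP_blend = (sum xi*RVPi^1.25)^(1/1.25)
RVP^1.25 terms: 0.11 * 12.2^1.25 + 0.89 * 0.6^1.25 = 2.97807
RVP_blend = 2.97807^(1/1.25) = 2.394

2.394 psi


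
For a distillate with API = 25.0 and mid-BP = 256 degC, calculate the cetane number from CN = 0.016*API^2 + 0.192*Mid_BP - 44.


CN = 0.016 * 25.0^2 + 0.192 * 256 - 44
CN = 10 + 49.152 - 44 = 15.152

15.152


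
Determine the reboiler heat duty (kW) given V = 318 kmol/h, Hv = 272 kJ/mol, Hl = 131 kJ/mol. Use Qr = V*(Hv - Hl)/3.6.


Qr = 318 * (272 - 131) / 3.6 = 318 * 141 / 3.6 = 12460

12460 kW


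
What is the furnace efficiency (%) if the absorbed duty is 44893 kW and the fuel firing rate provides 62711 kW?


Furnace efficiency = Q_absorbed / Q_fuel * 100
= 44893 / 62711 * 100 = 71.59

71.59 %


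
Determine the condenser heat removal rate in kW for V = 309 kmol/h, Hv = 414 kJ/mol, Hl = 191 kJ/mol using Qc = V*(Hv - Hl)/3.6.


Qc = 309 * (414 - 191) / 3.6 = 309 * 223 / 3.6 = 19140

19140 kW


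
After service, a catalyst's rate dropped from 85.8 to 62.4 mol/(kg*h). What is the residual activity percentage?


Activity (%) = (rate_used / rate_fresh) * 100
rate_used = 62.4, rate_fresh = 85.8
= (62.4 / 85.8) * 100
= 0.7273 * 100 = 72.73

72.73 %


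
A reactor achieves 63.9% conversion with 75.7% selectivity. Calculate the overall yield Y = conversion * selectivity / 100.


Overall yield = conversion (%) * selectivity (%) / 100
Conversion = 63.9%, Selectivity = 75.7%
Y = 63.9 * 75.7 / 100
= 48.3723 %

48.3723 %


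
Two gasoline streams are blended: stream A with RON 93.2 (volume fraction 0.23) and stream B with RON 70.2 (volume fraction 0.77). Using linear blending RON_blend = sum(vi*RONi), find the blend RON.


Linear blending: RON_blend = sum(vi * RONi)
Contribution 1: 0.23 * 93.2 = 21.436
Contribution 2: 0.77 * 70.2 = 54.054
RON_blend = 21.436 + 54.054 = 75.49

75.49


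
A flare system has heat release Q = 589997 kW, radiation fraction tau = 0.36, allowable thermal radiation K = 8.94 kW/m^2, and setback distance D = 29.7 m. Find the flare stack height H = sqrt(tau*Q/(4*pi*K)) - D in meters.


tau*Q/(4*pi*K) = 0.36 * 589997 / (4 * pi * 8.94) = 1890.62
sqrt(1890.62) = 43.4813
H = 43.4813 - 29.7 = 13.78

13.78 m


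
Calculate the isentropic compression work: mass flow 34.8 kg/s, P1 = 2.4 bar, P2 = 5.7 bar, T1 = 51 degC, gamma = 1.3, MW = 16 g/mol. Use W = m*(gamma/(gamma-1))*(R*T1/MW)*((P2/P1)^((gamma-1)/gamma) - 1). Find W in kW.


Isentropic work: W = m*(gamma/(gamma-1))*(R*T1/MW)*((P2/P1)^((gamma-1)/gamma) - 1)
T1 = 51 + 273.15 = 324.15 K
Pressure ratio = 5.7 / 2.4 = 2.375
Exponent = (1.3 - 1)/1.3 = 0.230769
(P2/P1)^exp - 1 = 2.375^0.230769 - 1 = 0.220932
W = 34.8 * 1.3 / 0.3 * 8.314 * 324.15 / 16 * 0.220932 = 5612

5612 kW


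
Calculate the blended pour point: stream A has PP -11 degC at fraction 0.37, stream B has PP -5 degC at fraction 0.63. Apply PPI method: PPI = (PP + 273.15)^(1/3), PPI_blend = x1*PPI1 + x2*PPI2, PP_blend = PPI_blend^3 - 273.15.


PPI_1 = (-11 + 273.15)^(1/3) = 6.400049
PPI_2 = (-5 + 273.15)^(1/3) = 6.448508
PPI_blend = 0.37 * 6.400049 + 0.63 * 6.448508 = 6.430578
PP_blend = 6.430578^3 - 273.15 = 265.9194 - 273.15 = -7.23

-7.23 degC


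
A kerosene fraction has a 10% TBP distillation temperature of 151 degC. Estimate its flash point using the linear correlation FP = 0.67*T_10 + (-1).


FP = 0.67 * 151 + (-1) = 100.17

100.17 degC


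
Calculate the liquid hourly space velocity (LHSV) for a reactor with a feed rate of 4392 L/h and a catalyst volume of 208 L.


LHSV = volumetric feed rate / catalyst volume
= 4392 L/h / 208 L
= 21.12 h^-1

21.12 h^-1


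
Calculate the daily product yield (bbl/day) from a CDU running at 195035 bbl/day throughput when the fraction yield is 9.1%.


Crude throughput = 195035 bbl/day
Fraction yield = 9.1%
yield = throughput * fraction / 100
yield = 195035 * 9.1 / 100 = 17748.185

17748.185 bbl/day


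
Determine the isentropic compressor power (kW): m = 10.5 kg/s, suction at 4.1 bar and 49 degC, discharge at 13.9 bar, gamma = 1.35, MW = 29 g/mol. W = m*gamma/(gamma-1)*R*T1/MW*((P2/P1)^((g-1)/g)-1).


Isentropic work: W = m*(gamma/(gamma-1))*(R*T1/MW)*((P2/P1)^((gamma-1)/gamma) - 1)
T1 = 49 + 273.15 = 322.15 K
Pressure ratio = 13.9 / 4.1 = 3.39024
Exponent = (1.35 - 1)/1.35 = 0.259259
(P2/P1)^exp - 1 = 3.39024^0.259259 - 1 = 0.372357
W = 10.5 * 1.35 / 0.35 * 8.314 * 322.15 / 29 * 0.372357 = 1393

1393 kW


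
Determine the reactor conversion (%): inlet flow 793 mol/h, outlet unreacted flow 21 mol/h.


X = (F_in - F_out) / F_in * 100
Moles reacted = 793 - 21 = 772
X = 772 / 793 * 100
= 0.9735 * 100
= 97.35 %

97.35 %


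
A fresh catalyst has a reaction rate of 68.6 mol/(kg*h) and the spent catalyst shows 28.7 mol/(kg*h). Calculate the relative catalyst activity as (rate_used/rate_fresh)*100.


Activity (%) = (rate_used / rate_fresh) * 100
rate_used = 28.7, rate_fresh = 68.6
= (28.7 / 68.6) * 100
= 0.4184 * 100 = 41.84

41.84 %


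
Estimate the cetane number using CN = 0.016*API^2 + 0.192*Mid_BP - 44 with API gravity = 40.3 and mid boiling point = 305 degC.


CN = 0.016 * 40.3^2 + 0.192 * 305 - 44
CN = 25.98544 + 58.56 - 44 = 40.54544

40.54544


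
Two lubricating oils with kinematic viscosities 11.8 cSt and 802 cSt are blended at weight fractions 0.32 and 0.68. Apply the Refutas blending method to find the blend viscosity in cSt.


Refutas method: VBN_i = 14.534*ln(ln(visc_i + 0.8)) + 10.975, blended linearly by mass fraction; since VBN is linear in VBI_i = ln(ln(visc_i + 0.8)) and the fractions sum to 1, blend VBI directly: visc = exp(exp(VBI_blend)) - 0.8
VBI_1 = ln(ln(11.8 + 0.8)) = 0.929679
VBI_2 = ln(ln(802 + 0.8)) = 1.90033
VBI_blend = 0.32 * 0.929679 + 0.68 * 1.90033 = 1.58972
visc_blend = exp(exp(1.58972)) - 0.8 = 133.8

133.8 cSt


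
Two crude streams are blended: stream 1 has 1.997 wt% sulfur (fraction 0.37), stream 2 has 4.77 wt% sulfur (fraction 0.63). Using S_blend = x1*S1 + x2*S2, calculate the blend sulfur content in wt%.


Linear sulfur blending: S_blend = x1*S1 + x2*S2
Contribution 1: 0.37 * 1.997 = 0.73889 wt%
Contribution 2: 0.63 * 4.77 = 3.0051 wt%
S_blend = 0.73889 + 3.0051 = 3.74399

3.74399 wt%


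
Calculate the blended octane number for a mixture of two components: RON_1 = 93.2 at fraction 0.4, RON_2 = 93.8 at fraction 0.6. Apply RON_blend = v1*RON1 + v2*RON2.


Linear blending: RON_blend = sum(vi * RONi)
Contribution 1: 0.4 * 93.2 = 37.28
Contribution 2: 0.6 * 93.8 = 56.28
RON_blend = 37.28 + 56.28 = 93.56

93.56


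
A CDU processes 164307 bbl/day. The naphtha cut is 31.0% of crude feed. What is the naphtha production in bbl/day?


Crude throughput = 164307 bbl/day
Fraction yield = 31.0%
yield = throughput * fraction / 100
yield = 164307 * 31.0 / 100 = 50935.17

50935.17 bbl/day


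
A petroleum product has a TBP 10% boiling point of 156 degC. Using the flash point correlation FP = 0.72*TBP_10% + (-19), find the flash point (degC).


FP = 0.72 * 156 + (-19) = 93.32

93.32 degC


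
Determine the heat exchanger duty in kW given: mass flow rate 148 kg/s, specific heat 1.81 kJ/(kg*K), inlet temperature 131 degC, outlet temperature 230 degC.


Q = m_dot * cp * delta_T
delta_T = 230 - 131 = 99 K
Q = 148 * 1.81 * 99
= 267.88 * 99
= 26520.12 kW

26520.12 kW


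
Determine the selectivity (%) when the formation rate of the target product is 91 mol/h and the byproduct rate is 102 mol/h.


Selectivity = desired / (desired + undesired) * 100
Total products = 91 + 102 = 193 mol/h
S = 91 / 193 * 100
= 0.4715 * 100
= 47.15 %

47.15 %


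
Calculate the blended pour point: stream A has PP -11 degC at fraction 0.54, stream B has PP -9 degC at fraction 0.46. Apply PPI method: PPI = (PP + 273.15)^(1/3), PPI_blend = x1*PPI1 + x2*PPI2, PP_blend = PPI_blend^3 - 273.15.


PPI_1 = (-11 + 273.15)^(1/3) = 6.400049
PPI_2 = (-9 + 273.15)^(1/3) = 6.416283
PPI_blend = 0.54 * 6.400049 + 0.46 * 6.416283 = 6.407517
PP_blend = 6.407517^3 - 273.15 = 263.0688 - 273.15 = -10.08

-10.08 degC


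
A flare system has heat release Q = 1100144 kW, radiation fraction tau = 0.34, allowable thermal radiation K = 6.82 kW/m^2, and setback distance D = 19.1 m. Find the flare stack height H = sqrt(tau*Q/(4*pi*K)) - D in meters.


tau*Q/(4*pi*K) = 0.34 * 1100144 / (4 * pi * 6.82) = 4364.5
sqrt(4364.5) = 66.0644
H = 66.0644 - 19.1 = 46.96

46.96 m


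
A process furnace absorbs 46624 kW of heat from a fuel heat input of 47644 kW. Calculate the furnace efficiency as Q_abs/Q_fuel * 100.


Furnace efficiency = Q_absorbed / Q_fuel * 100
= 46624 / 47644 * 100 = 97.86

97.86 %


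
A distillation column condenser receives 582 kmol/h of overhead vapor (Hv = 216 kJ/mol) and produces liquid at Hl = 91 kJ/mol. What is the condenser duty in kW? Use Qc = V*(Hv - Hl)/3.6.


Qc = 582 * (216 - 91) / 3.6 = 582 * 125 / 3.6 = 20210

20210 kW


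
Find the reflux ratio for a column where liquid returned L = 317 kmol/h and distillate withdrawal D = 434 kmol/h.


Reflux ratio definition: R = L / D (liquid returned / distillate withdrawn)
L = 317 kmol/h, D = 434 kmol/h
R = 317 / 434 = 0.7304

0.7304


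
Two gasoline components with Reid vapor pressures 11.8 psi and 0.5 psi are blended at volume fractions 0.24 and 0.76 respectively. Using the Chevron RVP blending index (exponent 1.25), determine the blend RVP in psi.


Chevron index: RVP_blend = (sum xi*RVPi^1.25)^(1/1.25)
RVP^1.25 terms: 0.24 * 11.8^1.25 + 0.76 * 0.5^1.25 = 5.56839
RVP_blend = 5.56839^(1/1.25) = 3.950

3.950 psi


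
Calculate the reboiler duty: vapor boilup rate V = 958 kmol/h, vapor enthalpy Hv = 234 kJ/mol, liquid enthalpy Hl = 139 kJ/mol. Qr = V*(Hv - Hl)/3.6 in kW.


Qr = 958 * (234 - 139) / 3.6 = 958 * 95 / 3.6 = 25280

25280 kW


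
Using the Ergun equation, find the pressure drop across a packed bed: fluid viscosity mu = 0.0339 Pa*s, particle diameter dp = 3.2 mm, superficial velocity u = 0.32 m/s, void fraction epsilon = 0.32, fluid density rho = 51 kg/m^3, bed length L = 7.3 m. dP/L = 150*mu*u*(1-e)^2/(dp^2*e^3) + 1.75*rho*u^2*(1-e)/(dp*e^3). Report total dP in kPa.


dp = 3.2 mm = 0.0032 m
Viscous term = 150*0.0339*0.32*(1-0.32)^2 / (0.0032^2*0.32^3) = 2242380
Inertial term = 1.75*51*0.32^2*(1-0.32) / (0.0032*0.32^3) = 59267.6
dP/L = 2242380 + 59267.6 = 2301650 Pa/m
dP = 2301650 * 7.3 / 1000 = 16800 kPa

16800 kPa


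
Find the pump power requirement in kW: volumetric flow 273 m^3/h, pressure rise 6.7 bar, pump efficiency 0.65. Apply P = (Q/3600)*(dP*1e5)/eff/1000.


Q = 273 / 3600 = 0.0758333 m^3/s
P = 0.0758333 * (6.7 * 1e5) / 0.65 / 1000 = 78.17

78.17 kW


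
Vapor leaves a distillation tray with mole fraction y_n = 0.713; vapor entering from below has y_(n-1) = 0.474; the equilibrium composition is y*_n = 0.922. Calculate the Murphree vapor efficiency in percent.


Murphree vapor efficiency: EMV = (y_n - y_(n-1)) / (y*_n - y_(n-1)) * 100
EMV = (0.713 - 0.474) / (0.922 - 0.474) * 100 = 0.239 / 0.448 * 100 = 53.35

53.35 %


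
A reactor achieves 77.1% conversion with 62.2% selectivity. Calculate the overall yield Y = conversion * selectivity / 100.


Overall yield = conversion (%) * selectivity (%) / 100
Conversion = 77.1%, Selectivity = 62.2%
Y = 77.1 * 62.2 / 100
= 47.9562 %

47.9562 %


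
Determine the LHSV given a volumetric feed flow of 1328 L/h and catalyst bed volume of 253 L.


LHSV = volumetric feed rate / catalyst volume
= 1328 L/h / 253 L
= 5.249 h^-1

5.249 h^-1


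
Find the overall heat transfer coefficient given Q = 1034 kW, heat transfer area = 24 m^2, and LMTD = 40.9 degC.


From Q = U*A*LMTD, U = Q / (A * LMTD)
U = 1034 / (24 * 40.9) = 1034 / 981.6 = 1.053

1.053 kW/(m^2*K)


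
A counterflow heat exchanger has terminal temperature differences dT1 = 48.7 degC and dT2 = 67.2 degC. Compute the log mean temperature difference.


LMTD = (dT1 - dT2) / ln(dT1/dT2)
= (48.7 - 67.2) / ln(48.7 / 67.2) = -18.5 / -0.321994 = 57.45

57.45 degC


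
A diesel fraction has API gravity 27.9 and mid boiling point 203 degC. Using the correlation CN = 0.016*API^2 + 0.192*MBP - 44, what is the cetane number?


CN = 0.016 * 27.9^2 + 0.192 * 203 - 44
CN = 12.45456 + 38.976 - 44 = 7.43056

7.43056


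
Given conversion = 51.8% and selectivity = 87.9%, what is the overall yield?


Overall yield = conversion (%) * selectivity (%) / 100
Conversion = 51.8%, Selectivity = 87.9%
Y = 51.8 * 87.9 / 100
= 45.5322 %

45.5322 %


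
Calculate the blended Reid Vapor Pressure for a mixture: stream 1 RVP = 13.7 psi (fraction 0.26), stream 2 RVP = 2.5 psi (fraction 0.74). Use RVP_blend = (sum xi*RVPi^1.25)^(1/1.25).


Chevron index: RVP_blend = (sum xi*RVPi^1.25)^(1/1.25)
RVP^1.25 terms: 0.26 * 13.7^1.25 + 0.74 * 2.5^1.25 = 9.17915
RVP_blend = 9.17915^(1/1.25) = 5.892

5.892 psi


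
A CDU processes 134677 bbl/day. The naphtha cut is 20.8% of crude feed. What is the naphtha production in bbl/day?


Crude throughput = 134677 bbl/day
Fraction yield = 20.8%
yield = throughput * fraction / 100
yield = 134677 * 20.8 / 100 = 28012.816

28012.816 bbl/day


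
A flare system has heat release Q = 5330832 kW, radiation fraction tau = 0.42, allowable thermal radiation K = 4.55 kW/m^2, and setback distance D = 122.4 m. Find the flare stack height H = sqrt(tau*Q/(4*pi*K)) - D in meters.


tau*Q/(4*pi*K) = 0.42 * 5330832 / (4 * pi * 4.55) = 39158.2
sqrt(39158.2) = 197.884
H = 197.884 - 122.4 = 75.48

75.48 m


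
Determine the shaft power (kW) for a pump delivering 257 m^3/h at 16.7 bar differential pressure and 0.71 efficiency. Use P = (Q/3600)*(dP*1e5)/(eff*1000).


Q = 257 / 3600 = 0.0713889 m^3/s
P = 0.0713889 * (16.7 * 1e5) / 0.71 / 1000 = 167.9

167.9 kW


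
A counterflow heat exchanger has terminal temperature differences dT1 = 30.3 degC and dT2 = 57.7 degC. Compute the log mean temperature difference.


LMTD = (dT1 - dT2) / ln(dT1/dT2)
= (30.3 - 57.7) / ln(30.3 / 57.7) = -27.4 / -0.644109 = 42.54

42.54 degC


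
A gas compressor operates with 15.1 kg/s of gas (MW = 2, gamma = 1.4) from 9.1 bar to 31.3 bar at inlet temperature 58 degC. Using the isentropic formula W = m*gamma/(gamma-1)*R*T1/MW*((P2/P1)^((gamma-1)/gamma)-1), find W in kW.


Isentropic work: W = m*(gamma/(gamma-1))*(R*T1/MW)*((P2/P1)^((gamma-1)/gamma) - 1)
T1 = 58 + 273.15 = 331.15 K
Pressure ratio = 31.3 / 9.1 = 3.43956
Exponent = (1.4 - 1)/1.4 = 0.285714
(P2/P1)^exp - 1 = 3.43956^0.285714 - 1 = 0.423267
W = 15.1 * 1.4 / 0.4 * 8.314 * 331.15 / 2 * 0.423267 = 30790

30790 kW


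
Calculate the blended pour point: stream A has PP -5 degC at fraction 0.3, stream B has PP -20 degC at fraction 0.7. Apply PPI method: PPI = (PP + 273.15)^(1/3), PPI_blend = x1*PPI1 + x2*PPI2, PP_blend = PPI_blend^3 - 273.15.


PPI_1 = (-5 + 273.15)^(1/3) = 6.448508
PPI_2 = (-20 + 273.15)^(1/3) = 6.325953
PPI_blend = 0.3 * 6.448508 + 0.7 * 6.325953 = 6.362719
PP_blend = 6.362719^3 - 273.15 = 257.5895 - 273.15 = -15.56

-15.56 degC


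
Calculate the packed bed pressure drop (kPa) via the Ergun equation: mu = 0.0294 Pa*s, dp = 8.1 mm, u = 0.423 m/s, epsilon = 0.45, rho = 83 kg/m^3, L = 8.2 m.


dp = 8.1 mm = 0.0081 m
Viscous term = 150*0.0294*0.423*(1-0.45)^2 / (0.0081^2*0.45^3) = 94383.6
Inertial term = 1.75*83*0.423^2*(1-0.45) / (0.0081*0.45^3) = 19365.9
dP/L = 94383.6 + 19365.9 = 113750 Pa/m
dP = 113750 * 8.2 / 1000 = 932.7 kPa

932.7 kPa


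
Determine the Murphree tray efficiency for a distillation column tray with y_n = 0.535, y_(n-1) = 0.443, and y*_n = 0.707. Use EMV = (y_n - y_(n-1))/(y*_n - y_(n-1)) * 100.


Murphree vapor efficiency: EMV = (y_n - y_(n-1)) / (y*_n - y_(n-1)) * 100
EMV = (0.535 - 0.443) / (0.707 - 0.443) * 100 = 0.092 / 0.264 * 100 = 34.85

34.85 %


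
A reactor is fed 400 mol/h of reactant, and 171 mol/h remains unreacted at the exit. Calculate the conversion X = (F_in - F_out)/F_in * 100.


X = (F_in - F_out) / F_in * 100
Moles reacted = 400 - 171 = 229
X = 229 / 400 * 100
= 0.5725 * 100
= 57.25 %

57.25 %


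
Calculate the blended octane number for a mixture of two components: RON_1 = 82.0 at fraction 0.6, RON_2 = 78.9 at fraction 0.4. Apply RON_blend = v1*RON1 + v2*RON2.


Linear blending: RON_blend = sum(vi * RONi)
Contribution 1: 0.6 * 82.0 = 49.2
Contribution 2: 0.4 * 78.9 = 31.56
RON_blend = 49.2 + 31.56 = 80.76

80.76


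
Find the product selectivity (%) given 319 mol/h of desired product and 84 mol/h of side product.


Selectivity = desired / (desired + undesired) * 100
Total products = 319 + 84 = 403 mol/h
S = 319 / 403 * 100
= 0.7916 * 100
= 79.16 %

79.16 %


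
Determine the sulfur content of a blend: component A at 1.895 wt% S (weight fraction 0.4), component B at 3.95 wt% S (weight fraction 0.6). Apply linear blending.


Linear sulfur blending: S_blend = x1*S1 + x2*S2
Contribution 1: 0.4 * 1.895 = 0.758 wt%
Contribution 2: 0.6 * 3.95 = 2.37 wt%
S_blend = 0.758 + 2.37 = 3.128

3.128 wt%


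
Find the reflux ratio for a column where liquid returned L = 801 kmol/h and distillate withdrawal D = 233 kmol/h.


Reflux ratio definition: R = L / D (liquid returned / distillate withdrawn)
L = 801 kmol/h, D = 233 kmol/h
R = 801 / 233 = 3.438

3.438


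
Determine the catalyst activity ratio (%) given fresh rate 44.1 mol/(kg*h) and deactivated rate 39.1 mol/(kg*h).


Activity (%) = (rate_used / rate_fresh) * 100
rate_used = 39.1, rate_fresh = 44.1
= (39.1 / 44.1) * 100
= 0.8866 * 100 = 88.66

88.66 %


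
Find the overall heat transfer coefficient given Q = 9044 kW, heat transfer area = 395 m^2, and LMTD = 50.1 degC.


From Q = U*A*LMTD, U = Q / (A * LMTD)
U = 9044 / (395 * 50.1) = 9044 / 19789.5 = 0.4570

0.4570 kW/(m^2*K)


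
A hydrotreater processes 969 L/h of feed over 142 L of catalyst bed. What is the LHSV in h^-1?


LHSV = volumetric feed rate / catalyst volume
= 969 L/h / 142 L
= 6.824 h^-1

6.824 h^-1


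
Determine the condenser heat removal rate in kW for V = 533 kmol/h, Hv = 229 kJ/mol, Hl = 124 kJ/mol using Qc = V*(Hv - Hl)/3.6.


Qc = 533 * (229 - 124) / 3.6 = 533 * 105 / 3.6 = 15550

15550 kW


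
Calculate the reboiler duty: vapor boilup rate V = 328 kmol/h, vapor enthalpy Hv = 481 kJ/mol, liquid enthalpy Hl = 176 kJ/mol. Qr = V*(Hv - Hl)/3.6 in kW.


Qr = 328 * (481 - 176) / 3.6 = 328 * 305 / 3.6 = 27790

27790 kW


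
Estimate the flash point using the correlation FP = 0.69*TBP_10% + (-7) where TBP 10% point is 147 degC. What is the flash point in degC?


FP = 0.69 * 147 + (-7) = 94.43

94.43 degC


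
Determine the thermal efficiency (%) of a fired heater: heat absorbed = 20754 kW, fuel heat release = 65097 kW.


Furnace efficiency = Q_absorbed / Q_fuel * 100
= 20754 / 65097 * 100 = 31.88

31.88 %


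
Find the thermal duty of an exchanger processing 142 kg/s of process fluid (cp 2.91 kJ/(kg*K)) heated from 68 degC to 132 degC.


Q = m_dot * cp * delta_T
delta_T = 132 - 68 = 64 K
Q = 142 * 2.91 * 64
= 413.22 * 64
= 26446.08 kW

26446.08 kW


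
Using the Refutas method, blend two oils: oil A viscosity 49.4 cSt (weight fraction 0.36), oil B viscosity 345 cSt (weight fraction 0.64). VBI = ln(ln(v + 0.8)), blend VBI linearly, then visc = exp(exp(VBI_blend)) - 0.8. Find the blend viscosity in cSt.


Refutas method: VBN_i = 14.534*ln(ln(visc_i + 0.8)) + 10.975, blended linearly by mass fraction; since VBN is linear in VBI_i = ln(ln(visc_i + 0.8)) and the fractions sum to 1, blend VBI directly: visc = exp(exp(VBI_blend)) - 0.8
VBI_1 = ln(ln(49.4 + 0.8)) = 1.36507
VBI_2 = ln(ln(345 + 0.8)) = 1.76573
VBI_blend = 0.36 * 1.36507 + 0.64 * 1.76573 = 1.62149
visc_blend = exp(exp(1.62149)) - 0.8 = 156.9

156.9 cSt


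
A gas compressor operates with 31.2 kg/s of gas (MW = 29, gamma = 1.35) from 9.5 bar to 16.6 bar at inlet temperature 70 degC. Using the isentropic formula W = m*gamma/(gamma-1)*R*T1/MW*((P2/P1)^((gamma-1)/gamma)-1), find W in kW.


Isentropic work: W = m*(gamma/(gamma-1))*(R*T1/MW)*((P2/P1)^((gamma-1)/gamma) - 1)
T1 = 70 + 273.15 = 343.15 K
Pressure ratio = 16.6 / 9.5 = 1.74737
Exponent = (1.35 - 1)/1.35 = 0.259259
(P2/P1)^exp - 1 = 1.74737^0.259259 - 1 = 0.155688
W = 31.2 * 1.35 / 0.35 * 8.314 * 343.15 / 29 * 0.155688 = 1843

1843 kW


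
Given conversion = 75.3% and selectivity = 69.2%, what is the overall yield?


Overall yield = conversion (%) * selectivity (%) / 100
Conversion = 75.3%, Selectivity = 69.2%
Y = 75.3 * 69.2 / 100
= 52.1076 %

52.1076 %


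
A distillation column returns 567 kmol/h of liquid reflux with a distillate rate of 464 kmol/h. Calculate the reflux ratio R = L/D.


Reflux ratio definition: R = L / D (liquid returned / distillate withdrawn)
L = 567 kmol/h, D = 464 kmol/h
R = 567 / 464 = 1.222

1.222


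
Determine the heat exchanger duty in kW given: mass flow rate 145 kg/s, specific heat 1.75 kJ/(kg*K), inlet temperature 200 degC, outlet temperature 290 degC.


Q = m_dot * cp * delta_T
delta_T = 290 - 200 = 90 K
Q = 145 * 1.75 * 90
= 253.75 * 90
= 22837.5 kW

22837.5 kW


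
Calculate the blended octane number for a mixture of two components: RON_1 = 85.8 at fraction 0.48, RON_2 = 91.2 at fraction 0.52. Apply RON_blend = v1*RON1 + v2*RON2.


Linear blending: RON_blend = sum(vi * RONi)
Contribution 1: 0.48 * 85.8 = 41.184
Contribution 2: 0.52 * 91.2 = 47.424
RON_blend = 41.184 + 47.424 = 88.608

88.608


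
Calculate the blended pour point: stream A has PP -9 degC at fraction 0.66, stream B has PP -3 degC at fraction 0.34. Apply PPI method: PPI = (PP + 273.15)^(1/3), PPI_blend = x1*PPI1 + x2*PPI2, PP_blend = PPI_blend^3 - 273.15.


PPI_1 = (-9 + 273.15)^(1/3) = 6.416283
PPI_2 = (-3 + 273.15)^(1/3) = 6.464501
PPI_blend = 0.66 * 6.416283 + 0.34 * 6.464501 = 6.432677
PP_blend = 6.432677^3 - 273.15 = 266.1799 - 273.15 = -6.97

-6.97 degC


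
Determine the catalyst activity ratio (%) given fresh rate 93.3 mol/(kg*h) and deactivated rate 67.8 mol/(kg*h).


Activity (%) = (rate_used / rate_fresh) * 100
rate_used = 67.8, rate_fresh = 93.3
= (67.8 / 93.3) * 100
= 0.7267 * 100 = 72.67

72.67 %


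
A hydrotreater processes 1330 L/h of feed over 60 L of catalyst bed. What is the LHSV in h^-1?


LHSV = volumetric feed rate / catalyst volume
= 1330 L/h / 60 L
= 22.17 h^-1

22.17 h^-1


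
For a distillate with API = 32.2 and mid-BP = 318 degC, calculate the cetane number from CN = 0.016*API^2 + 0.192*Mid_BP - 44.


CN = 0.016 * 32.2^2 + 0.192 * 318 - 44
CN = 16.58944 + 61.056 - 44 = 33.64544

33.64544


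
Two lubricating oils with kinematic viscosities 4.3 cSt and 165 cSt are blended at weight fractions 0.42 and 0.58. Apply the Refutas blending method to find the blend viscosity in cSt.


Refutas method: VBN_i = 14.534*ln(ln(visc_i + 0.8)) + 10.975, blended linearly by mass fraction; since VBN is linear in VBI_i = ln(ln(visc_i + 0.8)) and the fractions sum to 1, blend VBI directly: visc = exp(exp(VBI_blend)) - 0.8
VBI_1 = ln(ln(4.3 + 0.8)) = 0.488114
VBI_2 = ln(ln(165 + 0.8)) = 1.63135
VBI_blend = 0.42 * 0.488114 + 0.58 * 1.63135 = 1.15119
visc_blend = exp(exp(1.15119)) - 0.8 = 22.82

22.82 cSt


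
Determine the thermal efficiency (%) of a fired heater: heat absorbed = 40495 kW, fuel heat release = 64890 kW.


Furnace efficiency = Q_absorbed / Q_fuel * 100
= 40495 / 64890 * 100 = 62.41

62.41 %


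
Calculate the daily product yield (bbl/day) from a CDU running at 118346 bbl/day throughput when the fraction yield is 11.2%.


Crude throughput = 118346 bbl/day
Fraction yield = 11.2%
yield = throughput * fraction / 100
yield = 118346 * 11.2 / 100 = 13254.752

13254.752 bbl/day


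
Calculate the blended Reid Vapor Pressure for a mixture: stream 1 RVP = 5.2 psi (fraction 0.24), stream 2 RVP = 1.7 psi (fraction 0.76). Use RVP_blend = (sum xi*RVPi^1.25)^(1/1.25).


Chevron index: RVP_blend = (sum xi*RVPi^1.25)^(1/1.25)
RVP^1.25 terms: 0.24 * 5.2^1.25 + 0.76 * 1.7^1.25 = 3.35986
RVP_blend = 3.35986^(1/1.25) = 2.637

2.637 psi


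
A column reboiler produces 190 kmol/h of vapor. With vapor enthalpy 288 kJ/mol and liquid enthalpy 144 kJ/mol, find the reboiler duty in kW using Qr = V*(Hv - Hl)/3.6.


Qr = 190 * (288 - 144) / 3.6 = 190 * 144 / 3.6 = 7600

7600 kW


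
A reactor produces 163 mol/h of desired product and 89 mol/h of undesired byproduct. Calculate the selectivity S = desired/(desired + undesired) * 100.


Selectivity = desired / (desired + undesired) * 100
Total products = 163 + 89 = 252 mol/h
S = 163 / 252 * 100
= 0.6468 * 100
= 64.68 %

64.68 %


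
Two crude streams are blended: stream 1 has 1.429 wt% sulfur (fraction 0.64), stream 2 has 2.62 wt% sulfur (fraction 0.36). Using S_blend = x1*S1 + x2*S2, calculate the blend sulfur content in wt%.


Linear sulfur blending: S_blend = x1*S1 + x2*S2
Contribution 1: 0.64 * 1.429 = 0.91456 wt%
Contribution 2: 0.36 * 2.62 = 0.9432 wt%
S_blend = 0.91456 + 0.9432 = 1.85776

1.85776 wt%


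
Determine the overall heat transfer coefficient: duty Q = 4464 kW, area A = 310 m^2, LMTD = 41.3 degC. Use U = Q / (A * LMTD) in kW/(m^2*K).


From Q = U*A*LMTD, U = Q / (A * LMTD)
U = 4464 / (310 * 41.3) = 4464 / 12803 = 0.3487

0.3487 kW/(m^2*K)


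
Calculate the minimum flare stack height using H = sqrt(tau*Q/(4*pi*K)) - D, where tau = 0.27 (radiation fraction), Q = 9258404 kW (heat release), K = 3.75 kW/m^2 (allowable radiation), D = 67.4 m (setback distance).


tau*Q/(4*pi*K) = 0.27 * 9258404 / (4 * pi * 3.75) = 53046.7
sqrt(53046.7) = 230.319
H = 230.319 - 67.4 = 162.9

162.9 m


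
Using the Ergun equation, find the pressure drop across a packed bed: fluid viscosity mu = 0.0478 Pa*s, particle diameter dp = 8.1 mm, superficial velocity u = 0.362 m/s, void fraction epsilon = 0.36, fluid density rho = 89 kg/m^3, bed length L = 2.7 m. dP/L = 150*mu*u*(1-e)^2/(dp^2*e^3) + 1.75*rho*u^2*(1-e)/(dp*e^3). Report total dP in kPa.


dp = 8.1 mm = 0.0081 m
Viscous term = 150*0.0478*0.362*(1-0.36)^2 / (0.0081^2*0.36^3) = 347304
Inertial term = 1.75*89*0.362^2*(1-0.36) / (0.0081*0.36^3) = 34564.7
dP/L = 347304 + 34564.7 = 381869 Pa/m
dP = 381869 * 2.7 / 1000 = 1031 kPa

1031 kPa


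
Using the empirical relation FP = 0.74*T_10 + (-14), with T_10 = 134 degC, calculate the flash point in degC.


FP = 0.74 * 134 + (-14) = 85.16

85.16 degC


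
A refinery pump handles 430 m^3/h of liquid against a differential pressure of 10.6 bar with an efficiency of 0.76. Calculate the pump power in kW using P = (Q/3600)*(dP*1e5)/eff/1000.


Q = 430 / 3600 = 0.119444 m^3/s
P = 0.119444 * (10.6 * 1e5) / 0.76 / 1000 = 166.6

166.6 kW


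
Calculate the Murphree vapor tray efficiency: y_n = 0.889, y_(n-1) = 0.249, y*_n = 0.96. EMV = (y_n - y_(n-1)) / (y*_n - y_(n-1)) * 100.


Murphree vapor efficiency: EMV = (y_n - y_(n-1)) / (y*_n - y_(n-1)) * 100
EMV = (0.889 - 0.249) / (0.96 - 0.249) * 100 = 0.64 / 0.711 * 100 = 90.01

90.01 %


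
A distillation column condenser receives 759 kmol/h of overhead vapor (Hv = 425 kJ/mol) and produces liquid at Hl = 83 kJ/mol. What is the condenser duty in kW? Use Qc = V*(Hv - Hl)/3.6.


Qc = 759 * (425 - 83) / 3.6 = 759 * 342 / 3.6 = 72100

72100 kW


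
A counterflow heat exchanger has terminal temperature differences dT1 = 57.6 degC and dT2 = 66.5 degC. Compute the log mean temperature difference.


LMTD = (dT1 - dT2) / ln(dT1/dT2)
= (57.6 - 66.5) / ln(57.6 / 66.5) = -8.9 / -0.143679 = 61.94

61.94 degC


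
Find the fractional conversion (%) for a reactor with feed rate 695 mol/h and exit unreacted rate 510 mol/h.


X = (F_in - F_out) / F_in * 100
Moles reacted = 695 - 510 = 185
X = 185 / 695 * 100
= 0.2662 * 100
= 26.62 %

26.62 %


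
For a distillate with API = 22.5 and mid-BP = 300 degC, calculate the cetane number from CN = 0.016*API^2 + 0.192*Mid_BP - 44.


CN = 0.016 * 22.5^2 + 0.192 * 300 - 44
CN = 8.1 + 57.6 - 44 = 21.7

21.7


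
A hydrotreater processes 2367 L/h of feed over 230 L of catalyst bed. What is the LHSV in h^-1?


LHSV = volumetric feed rate / catalyst volume
= 2367 L/h / 230 L
= 10.29 h^-1

10.29 h^-1


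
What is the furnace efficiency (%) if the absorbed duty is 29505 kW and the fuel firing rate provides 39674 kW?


Furnace efficiency = Q_absorbed / Q_fuel * 100
= 29505 / 39674 * 100 = 74.37

74.37 %


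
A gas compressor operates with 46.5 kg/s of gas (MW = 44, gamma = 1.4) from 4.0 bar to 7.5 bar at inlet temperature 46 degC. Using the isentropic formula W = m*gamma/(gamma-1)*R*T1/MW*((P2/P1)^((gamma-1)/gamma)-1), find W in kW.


Isentropic work: W = m*(gamma/(gamma-1))*(R*T1/MW)*((P2/P1)^((gamma-1)/gamma) - 1)
T1 = 46 + 273.15 = 319.15 K
Pressure ratio = 7.5 / 4.0 = 1.875
Exponent = (1.4 - 1)/1.4 = 0.285714
(P2/P1)^exp - 1 = 1.875^0.285714 - 1 = 0.196741
W = 46.5 * 1.4 / 0.4 * 8.314 * 319.15 / 44 * 0.196741 = 1931

1931 kW


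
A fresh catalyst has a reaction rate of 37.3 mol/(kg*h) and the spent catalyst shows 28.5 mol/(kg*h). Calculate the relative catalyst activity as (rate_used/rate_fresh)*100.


Activity (%) = (rate_used / rate_fresh) * 100
rate_used = 28.5, rate_fresh = 37.3
= (28.5 / 37.3) * 100
= 0.7641 * 100 = 76.41

76.41 %


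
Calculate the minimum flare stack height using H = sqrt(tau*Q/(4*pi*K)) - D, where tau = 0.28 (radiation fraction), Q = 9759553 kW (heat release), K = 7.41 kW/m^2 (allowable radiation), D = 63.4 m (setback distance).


tau*Q/(4*pi*K) = 0.28 * 9759553 / (4 * pi * 7.41) = 29346.7
sqrt(29346.7) = 171.309
H = 171.309 - 63.4 = 107.9

107.9 m


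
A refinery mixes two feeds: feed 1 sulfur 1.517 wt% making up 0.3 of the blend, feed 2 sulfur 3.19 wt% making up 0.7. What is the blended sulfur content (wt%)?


Linear sulfur blending: S_blend = x1*S1 + x2*S2
Contribution 1: 0.3 * 1.517 = 0.4551 wt%
Contribution 2: 0.7 * 3.19 = 2.233 wt%
S_blend = 0.4551 + 2.233 = 2.6881

2.6881 wt%


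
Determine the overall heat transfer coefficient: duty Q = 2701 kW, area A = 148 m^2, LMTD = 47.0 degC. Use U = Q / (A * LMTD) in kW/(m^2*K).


From Q = U*A*LMTD, U = Q / (A * LMTD)
U = 2701 / (148 * 47.0) = 2701 / 6956 = 0.3883

0.3883 kW/(m^2*K)


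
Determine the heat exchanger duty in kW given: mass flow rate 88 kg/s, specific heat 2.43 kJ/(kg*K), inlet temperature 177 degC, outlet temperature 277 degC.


Q = m_dot * cp * delta_T
delta_T = 277 - 177 = 100 K
Q = 88 * 2.43 * 100
= 213.84 * 100
= 21384 kW

21384 kW


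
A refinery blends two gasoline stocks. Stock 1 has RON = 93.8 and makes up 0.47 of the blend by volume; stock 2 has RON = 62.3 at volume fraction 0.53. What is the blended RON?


Linear blending: RON_blend = sum(vi * RONi)
Contribution 1: 0.47 * 93.8 = 44.086
Contribution 2: 0.53 * 62.3 = 33.019
RON_blend = 44.086 + 33.019 = 77.105

77.105


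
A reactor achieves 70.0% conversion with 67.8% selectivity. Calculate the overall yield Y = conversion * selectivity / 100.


Overall yield = conversion (%) * selectivity (%) / 100
Conversion = 70.0%, Selectivity = 67.8%
Y = 70.0 * 67.8 / 100
= 47.46 %

47.46 %


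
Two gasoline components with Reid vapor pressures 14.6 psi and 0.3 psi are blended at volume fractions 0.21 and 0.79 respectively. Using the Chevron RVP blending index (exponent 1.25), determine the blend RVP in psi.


Chevron index: RVP_blend = (sum xi*RVPi^1.25)^(1/1.25)
RVP^1.25 terms: 0.21 * 14.6^1.25 + 0.79 * 0.3^1.25 = 6.16862
RVP_blend = 6.16862^(1/1.25) = 4.287

4.287 psi


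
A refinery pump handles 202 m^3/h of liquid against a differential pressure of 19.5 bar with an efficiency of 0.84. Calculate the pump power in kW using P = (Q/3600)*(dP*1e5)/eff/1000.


Q = 202 / 3600 = 0.0561111 m^3/s
P = 0.0561111 * (19.5 * 1e5) / 0.84 / 1000 = 130.3

130.3 kW


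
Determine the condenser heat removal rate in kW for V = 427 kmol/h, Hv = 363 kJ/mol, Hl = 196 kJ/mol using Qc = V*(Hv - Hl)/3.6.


Qc = 427 * (363 - 196) / 3.6 = 427 * 167 / 3.6 = 19810

19810 kW


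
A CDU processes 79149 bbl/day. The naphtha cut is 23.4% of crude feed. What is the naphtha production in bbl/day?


Crude throughput = 79149 bbl/day
Fraction yield = 23.4%
yield = throughput * fraction / 100
yield = 79149 * 23.4 / 100 = 18520.866

18520.866 bbl/day


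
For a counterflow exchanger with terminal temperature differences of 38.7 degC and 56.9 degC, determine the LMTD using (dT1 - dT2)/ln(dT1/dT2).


LMTD = (dT1 - dT2) / ln(dT1/dT2)
= (38.7 - 56.9) / ln(38.7 / 56.9) = -18.2 / -0.385456 = 47.22

47.22 degC


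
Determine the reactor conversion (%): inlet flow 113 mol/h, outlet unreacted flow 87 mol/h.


X = (F_in - F_out) / F_in * 100
Moles reacted = 113 - 87 = 26
X = 26 / 113 * 100
= 0.2301 * 100
= 23.01 %

23.01 %


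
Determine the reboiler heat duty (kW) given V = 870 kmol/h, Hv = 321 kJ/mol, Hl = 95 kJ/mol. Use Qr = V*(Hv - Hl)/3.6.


Qr = 870 * (321 - 95) / 3.6 = 870 * 226 / 3.6 = 54620

54620 kW


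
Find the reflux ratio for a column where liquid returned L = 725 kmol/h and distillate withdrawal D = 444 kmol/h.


Reflux ratio definition: R = L / D (liquid returned / distillate withdrawn)
L = 725 kmol/h, D = 444 kmol/h
R = 725 / 444 = 1.633

1.633


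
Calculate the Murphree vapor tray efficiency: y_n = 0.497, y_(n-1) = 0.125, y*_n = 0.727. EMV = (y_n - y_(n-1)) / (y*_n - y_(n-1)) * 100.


Murphree vapor efficiency: EMV = (y_n - y_(n-1)) / (y*_n - y_(n-1)) * 100
EMV = (0.497 - 0.125) / (0.727 - 0.125) * 100 = 0.372 / 0.602 * 100 = 61.79

61.79 %


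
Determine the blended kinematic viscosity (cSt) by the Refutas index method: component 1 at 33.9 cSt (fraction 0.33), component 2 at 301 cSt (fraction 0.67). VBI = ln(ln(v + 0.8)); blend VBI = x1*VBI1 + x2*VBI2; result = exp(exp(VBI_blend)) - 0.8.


Refutas method: VBN_i = 14.534*ln(ln(visc_i + 0.8)) + 10.975, blended linearly by mass fraction; since VBN is linear in VBI_i = ln(ln(visc_i + 0.8)) and the fractions sum to 1, blend VBI directly: visc = exp(exp(VBI_blend)) - 0.8
VBI_1 = ln(ln(33.9 + 0.8)) = 1.26603
VBI_2 = ln(ln(301 + 0.8)) = 1.74218
VBI_blend = 0.33 * 1.26603 + 0.67 * 1.74218 = 1.58505
visc_blend = exp(exp(1.58505)) - 0.8 = 130.8

130.8 cSt
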